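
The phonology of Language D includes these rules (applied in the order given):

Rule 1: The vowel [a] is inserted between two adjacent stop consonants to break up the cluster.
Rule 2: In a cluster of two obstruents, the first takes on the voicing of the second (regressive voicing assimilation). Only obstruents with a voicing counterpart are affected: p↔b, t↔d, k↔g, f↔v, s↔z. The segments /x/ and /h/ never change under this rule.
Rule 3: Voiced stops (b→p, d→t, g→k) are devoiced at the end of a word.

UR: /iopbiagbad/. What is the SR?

iopabiagabat

Rule 1 (stop-cluster a-epenthesis): /p/ and /b/ form a stop–stop cluster, so [a] is inserted between them. /g/ and /b/ form a stop–stop cluster, so [a] is inserted between them. /iopbiagbad/ → iopabiagabad.
Rule 2 (regressive voicing assimilation): no segment meets the environment; /iopabiagabad/ is unchanged.
Rule 3 (final devoicing): /d/ is a voiced stop in word-final position, so it devoices to [t]. /iopabiagabad/ → iopabiagabat.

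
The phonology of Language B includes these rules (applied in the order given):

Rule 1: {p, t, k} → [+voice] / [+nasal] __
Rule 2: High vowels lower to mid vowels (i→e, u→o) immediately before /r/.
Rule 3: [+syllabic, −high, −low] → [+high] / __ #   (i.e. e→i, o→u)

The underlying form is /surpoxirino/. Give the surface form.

sorpoxerinu

Rule 1 (post-nasal voicing): no segment meets the environment; /surpoxirino/ is unchanged.
Rule 2 (pre-rhotic lowering): /u/ is a high vowel immediately before /r/, so it lowers to [o]. /i/ is a high vowel immediately before /r/, so it lowers to [e]. /surpoxirino/ → sorpoxerino.
Rule 3 (final vowel raising): /o/ is a mid vowel in word-final position, so it raises to [u]. /sorpoxerino/ → sorpoxerinu.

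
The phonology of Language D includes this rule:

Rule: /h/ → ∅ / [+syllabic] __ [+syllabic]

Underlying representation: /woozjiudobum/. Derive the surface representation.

No segment of /woozjiudobum/ meets the structural description of the rule, so the form surfaces unchanged.

woozjiudobum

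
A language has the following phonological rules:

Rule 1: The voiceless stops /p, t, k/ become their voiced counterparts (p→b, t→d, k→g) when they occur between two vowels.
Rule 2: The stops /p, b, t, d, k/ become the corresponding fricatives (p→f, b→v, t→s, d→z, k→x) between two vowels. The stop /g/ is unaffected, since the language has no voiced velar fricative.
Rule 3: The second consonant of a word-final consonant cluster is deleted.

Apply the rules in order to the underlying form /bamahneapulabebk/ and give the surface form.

Rule 1 (intervocalic voicing): /p/ is a voiceless stop between vowels /a/ and /u/, so it voices to [b]. /bamahneapulabebk/ → bamahneabulabebk.
Rule 2 (intervocalic spirantization): /b/ is a stop between vowels /a/ and /u/, so it spirantizes to the fricative [v]. /b/ is a stop between vowels /a/ and /e/, so it spirantizes to the fricative [v]. /bamahneabulabebk/ → bamahneavulavebk.
Rule 3 (final cluster simplification): /k/ is the second consonant of a word-final cluster /bk/, so it deletes. /bamahneavulavebk/ → bamahneavulaveb.

bamahneavulaveb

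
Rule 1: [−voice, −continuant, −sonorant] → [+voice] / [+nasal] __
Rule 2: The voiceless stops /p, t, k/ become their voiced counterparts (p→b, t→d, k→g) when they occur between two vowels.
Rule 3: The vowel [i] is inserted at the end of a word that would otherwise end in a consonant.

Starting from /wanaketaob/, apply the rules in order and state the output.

Rule 1 (post-nasal voicing): no segment meets the environment; /wanaketaob/ is unchanged.
Rule 2 (intervocalic voicing): /k/ is a voiceless stop between vowels /a/ and /e/, so it voices to [g]. /t/ is a voiceless stop between vowels /e/ and /a/, so it voices to [d]. /wanaketaob/ → wanagedaob.
Rule 3 (final i-epenthesis): the form ends in the consonant /b/, so [i] is inserted word-finally. /wanagedaob/ → wanagedaobi.

wanagedaobi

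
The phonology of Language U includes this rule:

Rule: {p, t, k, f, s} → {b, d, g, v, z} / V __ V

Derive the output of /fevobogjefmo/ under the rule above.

No segment of /fevobogjefmo/ meets the structural description of the rule, so the form surfaces unchanged.

fevobogjefmo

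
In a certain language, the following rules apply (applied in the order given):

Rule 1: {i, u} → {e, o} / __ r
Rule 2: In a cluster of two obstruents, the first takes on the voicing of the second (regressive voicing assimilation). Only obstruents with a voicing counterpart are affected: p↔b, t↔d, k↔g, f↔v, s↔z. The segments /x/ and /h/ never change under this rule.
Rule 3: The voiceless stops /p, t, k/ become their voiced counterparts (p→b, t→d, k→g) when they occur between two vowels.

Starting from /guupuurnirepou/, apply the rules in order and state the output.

guubuornerebou

Rule 1 (pre-rhotic lowering): /u/ is a high vowel immediately before /r/, so it lowers to [o]. /i/ is a high vowel immediately before /r/, so it lowers to [e]. /guupuurnirepou/ → guupuornerepou.
Rule 2 (regressive voicing assimilation): no segment meets the environment; /guupuornerepou/ is unchanged.
Rule 3 (intervocalic voicing): /p/ is a voiceless stop between vowels /u/ and /u/, so it voices to [b]. /p/ is a voiceless stop between vowels /e/ and /o/, so it voices to [b]. /guupuornerepou/ → guubuornerebou.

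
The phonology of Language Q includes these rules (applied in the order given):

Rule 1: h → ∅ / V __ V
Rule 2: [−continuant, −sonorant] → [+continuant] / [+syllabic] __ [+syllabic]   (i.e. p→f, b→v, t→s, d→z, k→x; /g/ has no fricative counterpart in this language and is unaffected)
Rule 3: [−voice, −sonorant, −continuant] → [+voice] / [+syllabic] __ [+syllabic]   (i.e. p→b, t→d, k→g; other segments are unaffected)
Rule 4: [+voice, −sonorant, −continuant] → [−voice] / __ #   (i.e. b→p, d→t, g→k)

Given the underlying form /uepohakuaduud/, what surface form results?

uefoaxuazuut

Rule 1 (intervocalic h-deletion): /h/ occurs between vowels /o/ and /a/, so it deletes. /uepohakuaduud/ → uepoakuaduud.
Rule 2 (intervocalic spirantization): /p/ is a stop between vowels /e/ and /o/, so it spirantizes to the fricative [f]. /k/ is a stop between vowels /a/ and /u/, so it spirantizes to the fricative [x]. /d/ is a stop between vowels /a/ and /u/, so it spirantizes to the fricative [z]. /uepoakuaduud/ → uefoaxuazuud.
Rule 3 (intervocalic voicing): no segment meets the environment; /uefoaxuazuud/ is unchanged.
Rule 4 (final devoicing): /d/ is a voiced stop in word-final position, so it devoices to [t]. /uefoaxuazuud/ → uefoaxuazuut.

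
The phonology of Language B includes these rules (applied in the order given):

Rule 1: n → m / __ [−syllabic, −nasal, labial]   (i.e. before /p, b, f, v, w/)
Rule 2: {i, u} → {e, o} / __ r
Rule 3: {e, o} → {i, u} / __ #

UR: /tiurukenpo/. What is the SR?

tiorukempu

Rule 1 (nasal place assimilation): /n/ precedes the labial consonant /p/, so it assimilates in place to [m]. /tiurukenpo/ → tiurukempo.
Rule 2 (pre-rhotic lowering): /u/ is a high vowel immediately before /r/, so it lowers to [o]. /tiurukempo/ → tiorukempo.
Rule 3 (final vowel raising): /o/ is a mid vowel in word-final position, so it raises to [u]. /tiorukempo/ → tiorukempu.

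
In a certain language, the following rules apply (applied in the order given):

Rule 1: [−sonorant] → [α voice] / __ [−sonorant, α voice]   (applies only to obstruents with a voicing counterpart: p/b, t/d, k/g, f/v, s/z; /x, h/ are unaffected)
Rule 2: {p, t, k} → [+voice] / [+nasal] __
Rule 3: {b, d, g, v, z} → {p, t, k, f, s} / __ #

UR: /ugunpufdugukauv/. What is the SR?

ugunbuvdugukauf

Rule 1 (regressive voicing assimilation): /f/ precedes the voiced obstruent /d/, so it voices to [v] by assimilation. /ugunpufdugukauv/ → ugunpuvdugukauv.
Rule 2 (post-nasal voicing): /p/ is a voiceless stop immediately after the nasal /n/, so it voices to [b]. /ugunpuvdugukauv/ → ugunbuvdugukauv.
Rule 3 (final devoicing): /v/ is a voiced obstruent in word-final position, so it devoices to [f]. /ugunbuvdugukauv/ → ugunbuvdugukauf.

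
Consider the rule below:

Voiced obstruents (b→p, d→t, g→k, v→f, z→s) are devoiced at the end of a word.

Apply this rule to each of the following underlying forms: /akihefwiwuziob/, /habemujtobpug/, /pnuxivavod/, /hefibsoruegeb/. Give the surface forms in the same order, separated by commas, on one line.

akihefwiwuziop, habemujtobpuk, pnuxivavot, hefibsoruegep

/akihefwiwuziob/: /b/ is a voiced obstruent in word-final position, so it devoices to [p]. → [akihefwiwuziop].
/habemujtobpug/: /g/ is a voiced obstruent in word-final position, so it devoices to [k]. → [habemujtobpuk].
/pnuxivavod/: /d/ is a voiced obstruent in word-final position, so it devoices to [t]. → [pnuxivavot].
/hefibsoruegeb/: /b/ is a voiced obstruent in word-final position, so it devoices to [p]. → [hefibsoruegep].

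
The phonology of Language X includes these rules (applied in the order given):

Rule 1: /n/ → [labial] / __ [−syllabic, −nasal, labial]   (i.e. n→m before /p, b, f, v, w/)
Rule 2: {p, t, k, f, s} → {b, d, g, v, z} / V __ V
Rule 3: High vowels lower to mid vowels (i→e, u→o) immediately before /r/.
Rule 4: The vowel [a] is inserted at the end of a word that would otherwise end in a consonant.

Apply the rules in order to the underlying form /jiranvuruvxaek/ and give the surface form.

Rule 1 (nasal place assimilation): /n/ precedes the labial consonant /v/, so it assimilates in place to [m]. /jiranvuruvxaek/ → jiramvuruvxaek.
Rule 2 (intervocalic voicing): no segment meets the environment; /jiramvuruvxaek/ is unchanged.
Rule 3 (pre-rhotic lowering): /i/ is a high vowel immediately before /r/, so it lowers to [e]. /u/ is a high vowel immediately before /r/, so it lowers to [o]. /jiramvuruvxaek/ → jeramvoruvxaek.
Rule 4 (final a-epenthesis): the form ends in the consonant /k/, so [a] is inserted word-finally. /jeramvoruvxaek/ → jeramvoruvxaeka.

jeramvoruvxaeka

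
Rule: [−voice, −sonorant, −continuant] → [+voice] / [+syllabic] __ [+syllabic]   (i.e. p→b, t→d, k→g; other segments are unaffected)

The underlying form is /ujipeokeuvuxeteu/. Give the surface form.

ujibeogeuvuxedeu

/p/ is a voiceless stop between vowels /i/ and /e/, so it voices to [b].
/k/ is a voiceless stop between vowels /o/ and /e/, so it voices to [g].
/t/ is a voiceless stop between vowels /e/ and /e/, so it voices to [d].
Surface form: [ujibeogeuvuxedeu].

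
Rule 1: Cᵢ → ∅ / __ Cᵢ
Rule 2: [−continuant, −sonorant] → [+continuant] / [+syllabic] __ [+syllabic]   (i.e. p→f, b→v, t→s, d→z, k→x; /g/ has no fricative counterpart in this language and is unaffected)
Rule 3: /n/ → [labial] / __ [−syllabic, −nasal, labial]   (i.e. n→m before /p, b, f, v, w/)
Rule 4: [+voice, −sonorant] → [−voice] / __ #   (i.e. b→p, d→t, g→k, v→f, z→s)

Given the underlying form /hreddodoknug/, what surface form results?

Rule 1 (degemination): /dd/ is a geminate; the first /d/ deletes. /hreddodoknug/ → hredodoknug.
Rule 2 (intervocalic spirantization): /d/ is a stop between vowels /e/ and /o/, so it spirantizes to the fricative [z]. /d/ is a stop between vowels /o/ and /o/, so it spirantizes to the fricative [z]. /hredodoknug/ → hrezozoknug.
Rule 3 (nasal place assimilation): no segment meets the environment; /hrezozoknug/ is unchanged.
Rule 4 (final devoicing): /g/ is a voiced obstruent in word-final position, so it devoices to [k]. /hrezozoknug/ → hrezozoknuk.

hrezozoknuk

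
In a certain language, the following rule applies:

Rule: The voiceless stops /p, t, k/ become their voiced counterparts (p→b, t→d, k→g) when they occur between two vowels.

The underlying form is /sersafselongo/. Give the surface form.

sersafselongo

No segment of /sersafselongo/ meets the structural description of the rule, so the form surfaces unchanged.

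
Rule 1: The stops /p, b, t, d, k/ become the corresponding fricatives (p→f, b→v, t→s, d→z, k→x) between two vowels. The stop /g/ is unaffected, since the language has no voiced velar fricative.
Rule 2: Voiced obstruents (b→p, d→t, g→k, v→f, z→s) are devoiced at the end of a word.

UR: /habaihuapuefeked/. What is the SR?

havaihuafuefexet

Rule 1 (intervocalic spirantization): /b/ is a stop between vowels /a/ and /a/, so it spirantizes to the fricative [v]. /p/ is a stop between vowels /a/ and /u/, so it spirantizes to the fricative [f]. /k/ is a stop between vowels /e/ and /e/, so it spirantizes to the fricative [x]. /habaihuapuefeked/ → havaihuafuefexed.
Rule 2 (final devoicing): /d/ is a voiced obstruent in word-final position, so it devoices to [t]. /havaihuafuefexed/ → havaihuafuefexet.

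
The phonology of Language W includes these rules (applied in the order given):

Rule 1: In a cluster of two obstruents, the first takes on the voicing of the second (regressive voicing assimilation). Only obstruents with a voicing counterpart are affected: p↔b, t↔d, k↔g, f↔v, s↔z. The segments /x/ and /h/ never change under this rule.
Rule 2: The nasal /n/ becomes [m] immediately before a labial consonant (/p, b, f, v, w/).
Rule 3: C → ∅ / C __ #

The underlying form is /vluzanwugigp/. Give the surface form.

Rule 1 (regressive voicing assimilation): /g/ precedes the voiceless obstruent /p/, so it devoices to [k] by assimilation. /vluzanwugigp/ → vluzanwugikp.
Rule 2 (nasal place assimilation): /n/ precedes the labial consonant /w/, so it assimilates in place to [m]. /vluzanwugikp/ → vluzamwugikp.
Rule 3 (final cluster simplification): /p/ is the second consonant of a word-final cluster /kp/, so it deletes. /vluzamwugikp/ → vluzamwugik.

vluzamwugik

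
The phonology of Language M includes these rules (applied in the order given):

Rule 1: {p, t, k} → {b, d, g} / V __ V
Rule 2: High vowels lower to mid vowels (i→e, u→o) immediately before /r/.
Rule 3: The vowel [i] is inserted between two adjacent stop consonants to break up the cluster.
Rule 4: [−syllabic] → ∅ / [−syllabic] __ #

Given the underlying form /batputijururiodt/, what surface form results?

batipudijororiodit

Rule 1 (intervocalic voicing): /t/ is a voiceless stop between vowels /u/ and /i/, so it voices to [d]. /batputijururiodt/ → batpudijururiodt.
Rule 2 (pre-rhotic lowering): /u/ is a high vowel immediately before /r/, so it lowers to [o]. /u/ is a high vowel immediately before /r/, so it lowers to [o]. /batpudijururiodt/ → batpudijororiodt.
Rule 3 (stop-cluster i-epenthesis): /t/ and /p/ form a stop–stop cluster, so [i] is inserted between them. /d/ and /t/ form a stop–stop cluster, so [i] is inserted between them. /batpudijororiodt/ → batipudijororiodit.
Rule 4 (final cluster simplification): no segment meets the environment; /batipudijororiodit/ is unchanged.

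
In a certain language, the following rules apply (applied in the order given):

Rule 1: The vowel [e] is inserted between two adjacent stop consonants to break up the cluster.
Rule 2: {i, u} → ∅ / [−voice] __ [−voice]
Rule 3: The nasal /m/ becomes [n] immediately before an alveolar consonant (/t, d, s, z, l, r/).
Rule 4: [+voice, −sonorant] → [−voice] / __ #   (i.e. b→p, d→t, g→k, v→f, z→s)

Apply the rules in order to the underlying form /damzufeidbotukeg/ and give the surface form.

Rule 1 (stop-cluster e-epenthesis): /d/ and /b/ form a stop–stop cluster, so [e] is inserted between them. /damzufeidbotukeg/ → damzufeidebotukeg.
Rule 2 (high vowel syncope): /u/ is a high vowel flanked by voiceless consonants /t/ and /k/, so it deletes. /damzufeidebotukeg/ → damzufeidebotkeg.
Rule 3 (nasal place assimilation): /m/ precedes the alveolar consonant /z/, so it assimilates in place to [n]. /damzufeidebotkeg/ → danzufeidebotkeg.
Rule 4 (final devoicing): /g/ is a voiced obstruent in word-final position, so it devoices to [k]. /danzufeidebotkeg/ → danzufeidebotkek.

danzufeidebotkek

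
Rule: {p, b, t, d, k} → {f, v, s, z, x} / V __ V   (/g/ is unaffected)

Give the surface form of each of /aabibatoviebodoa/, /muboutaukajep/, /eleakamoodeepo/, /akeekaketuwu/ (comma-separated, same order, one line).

aavivasovievozoa, muvousauxajep, eleaxamoozeefo, axeexaxesuwu

/aabibatoviebodoa/: /b/ is a stop between vowels /a/ and /i/, so it spirantizes to the fricative [v]. /b/ is a stop between vowels /i/ and /a/, so it spirantizes to the fricative [v]. /t/ is a stop between vowels /a/ and /o/, so it spirantizes to the fricative [s]. /b/ is a stop between vowels /e/ and /o/, so it spirantizes to the fricative [v]. /d/ is a stop between vowels /o/ and /o/, so it spirantizes to the fricative [z]. → [aavivasovievozoa].
/muboutaukajep/: /b/ is a stop between vowels /u/ and /o/, so it spirantizes to the fricative [v]. /t/ is a stop between vowels /u/ and /a/, so it spirantizes to the fricative [s]. /k/ is a stop between vowels /u/ and /a/, so it spirantizes to the fricative [x]. → [muvousauxajep].
/eleakamoodeepo/: /k/ is a stop between vowels /a/ and /a/, so it spirantizes to the fricative [x]. /d/ is a stop between vowels /o/ and /e/, so it spirantizes to the fricative [z]. /p/ is a stop between vowels /e/ and /o/, so it spirantizes to the fricative [f]. → [eleaxamoozeefo].
/akeekaketuwu/: /k/ is a stop between vowels /a/ and /e/, so it spirantizes to the fricative [x]. /k/ is a stop between vowels /e/ and /a/, so it spirantizes to the fricative [x]. /k/ is a stop between vowels /a/ and /e/, so it spirantizes to the fricative [x]. /t/ is a stop between vowels /e/ and /u/, so it spirantizes to the fricative [s]. → [axeexaxesuwu].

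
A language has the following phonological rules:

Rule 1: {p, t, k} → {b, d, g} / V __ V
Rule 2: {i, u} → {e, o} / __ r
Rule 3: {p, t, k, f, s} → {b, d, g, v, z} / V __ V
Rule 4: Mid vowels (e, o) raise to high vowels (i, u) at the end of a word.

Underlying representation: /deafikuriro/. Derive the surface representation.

Rule 1 (intervocalic voicing): /k/ is a voiceless stop between vowels /i/ and /u/, so it voices to [g]. /deafikuriro/ → deafiguriro.
Rule 2 (pre-rhotic lowering): /u/ is a high vowel immediately before /r/, so it lowers to [o]. /i/ is a high vowel immediately before /r/, so it lowers to [e]. /deafiguriro/ → deafigorero.
Rule 3 (intervocalic voicing): /f/ is a voiceless obstruent between vowels /a/ and /i/, so it voices to [v]. /deafigorero/ → deavigorero.
Rule 4 (final vowel raising): /o/ is a mid vowel in word-final position, so it raises to [u]. /deavigorero/ → deavigoreru.

deavigoreru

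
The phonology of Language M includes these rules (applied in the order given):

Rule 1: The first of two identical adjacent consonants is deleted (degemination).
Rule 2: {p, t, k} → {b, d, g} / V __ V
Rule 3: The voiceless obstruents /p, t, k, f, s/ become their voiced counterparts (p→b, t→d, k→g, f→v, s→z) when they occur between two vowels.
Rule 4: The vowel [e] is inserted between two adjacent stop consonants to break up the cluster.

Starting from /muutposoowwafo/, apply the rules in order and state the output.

muutepozoowavo

Rule 1 (degemination): /ww/ is a geminate; the first /w/ deletes. /muutposoowwafo/ → muutposoowafo.
Rule 2 (intervocalic voicing): no segment meets the environment; /muutposoowafo/ is unchanged.
Rule 3 (intervocalic voicing): /s/ is a voiceless obstruent between vowels /o/ and /o/, so it voices to [z]. /f/ is a voiceless obstruent between vowels /a/ and /o/, so it voices to [v]. /muutposoowafo/ → muutpozoowavo.
Rule 4 (stop-cluster e-epenthesis): /t/ and /p/ form a stop–stop cluster, so [e] is inserted between them. /muutpozoowavo/ → muutepozoowavo.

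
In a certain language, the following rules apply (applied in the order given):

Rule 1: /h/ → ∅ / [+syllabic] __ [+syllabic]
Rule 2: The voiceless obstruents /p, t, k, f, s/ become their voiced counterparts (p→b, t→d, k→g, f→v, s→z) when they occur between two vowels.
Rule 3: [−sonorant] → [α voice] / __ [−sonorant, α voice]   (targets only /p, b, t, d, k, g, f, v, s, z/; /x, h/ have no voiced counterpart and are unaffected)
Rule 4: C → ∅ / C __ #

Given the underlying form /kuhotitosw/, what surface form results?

Rule 1 (intervocalic h-deletion): /h/ occurs between vowels /u/ and /o/, so it deletes. /kuhotitosw/ → kuotitosw.
Rule 2 (intervocalic voicing): /t/ is a voiceless obstruent between vowels /o/ and /i/, so it voices to [d]. /t/ is a voiceless obstruent between vowels /i/ and /o/, so it voices to [d]. /kuotitosw/ → kuodidosw.
Rule 3 (regressive voicing assimilation): no segment meets the environment; /kuodidosw/ is unchanged.
Rule 4 (final cluster simplification): /w/ is the second consonant of a word-final cluster /sw/, so it deletes. /kuodidosw/ → kuodidos.

kuodidos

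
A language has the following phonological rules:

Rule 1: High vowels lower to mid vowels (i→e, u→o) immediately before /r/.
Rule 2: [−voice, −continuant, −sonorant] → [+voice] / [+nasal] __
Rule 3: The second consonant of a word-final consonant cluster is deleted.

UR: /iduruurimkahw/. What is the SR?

Rule 1 (pre-rhotic lowering): /u/ is a high vowel immediately before /r/, so it lowers to [o]. /u/ is a high vowel immediately before /r/, so it lowers to [o]. /iduruurimkahw/ → idoruorimkahw.
Rule 2 (post-nasal voicing): /k/ is a voiceless stop immediately after the nasal /m/, so it voices to [g]. /idoruorimkahw/ → idoruorimgahw.
Rule 3 (final cluster simplification): /w/ is the second consonant of a word-final cluster /hw/, so it deletes. /idoruorimgahw/ → idoruorimgah.

idoruorimgah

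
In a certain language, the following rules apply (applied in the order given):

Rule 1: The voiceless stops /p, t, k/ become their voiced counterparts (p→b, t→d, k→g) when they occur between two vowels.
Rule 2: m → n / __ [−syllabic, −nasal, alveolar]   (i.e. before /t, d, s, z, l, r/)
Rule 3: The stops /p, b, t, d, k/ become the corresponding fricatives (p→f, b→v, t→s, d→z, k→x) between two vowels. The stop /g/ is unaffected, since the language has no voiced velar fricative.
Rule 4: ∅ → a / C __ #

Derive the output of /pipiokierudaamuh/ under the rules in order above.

Rule 1 (intervocalic voicing): /p/ is a voiceless stop between vowels /i/ and /i/, so it voices to [b]. /k/ is a voiceless stop between vowels /o/ and /i/, so it voices to [g]. /pipiokierudaamuh/ → pibiogierudaamuh.
Rule 2 (nasal place assimilation): no segment meets the environment; /pibiogierudaamuh/ is unchanged.
Rule 3 (intervocalic spirantization): /b/ is a stop between vowels /i/ and /i/, so it spirantizes to the fricative [v]. /d/ is a stop between vowels /u/ and /a/, so it spirantizes to the fricative [z]. /pibiogierudaamuh/ → piviogieruzaamuh.
Rule 4 (final a-epenthesis): the form ends in the consonant /h/, so [a] is inserted word-finally. /piviogieruzaamuh/ → piviogieruzaamuha.

piviogieruzaamuha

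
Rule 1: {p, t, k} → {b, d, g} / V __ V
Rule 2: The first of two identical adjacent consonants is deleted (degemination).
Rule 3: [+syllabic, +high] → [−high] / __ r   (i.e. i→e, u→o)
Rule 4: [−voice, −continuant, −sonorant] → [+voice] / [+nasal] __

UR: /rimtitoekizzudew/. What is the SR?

Rule 1 (intervocalic voicing): /t/ is a voiceless stop between vowels /i/ and /o/, so it voices to [d]. /k/ is a voiceless stop between vowels /e/ and /i/, so it voices to [g]. /rimtitoekizzudew/ → rimtidoegizzudew.
Rule 2 (degemination): /zz/ is a geminate; the first /z/ deletes. /rimtidoegizzudew/ → rimtidoegizudew.
Rule 3 (pre-rhotic lowering): no segment meets the environment; /rimtidoegizudew/ is unchanged.
Rule 4 (post-nasal voicing): /t/ is a voiceless stop immediately after the nasal /m/, so it voices to [d]. /rimtidoegizudew/ → rimdidoegizudew.

rimdidoegizudew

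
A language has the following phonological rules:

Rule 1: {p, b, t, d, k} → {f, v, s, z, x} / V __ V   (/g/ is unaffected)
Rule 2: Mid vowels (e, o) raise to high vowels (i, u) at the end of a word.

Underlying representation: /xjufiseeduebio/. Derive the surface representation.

Rule 1 (intervocalic spirantization): /d/ is a stop between vowels /e/ and /u/, so it spirantizes to the fricative [z]. /b/ is a stop between vowels /e/ and /i/, so it spirantizes to the fricative [v]. /xjufiseeduebio/ → xjufiseezuevio.
Rule 2 (final vowel raising): /o/ is a mid vowel in word-final position, so it raises to [u]. /xjufiseezuevio/ → xjufiseezueviu.

xjufiseezueviu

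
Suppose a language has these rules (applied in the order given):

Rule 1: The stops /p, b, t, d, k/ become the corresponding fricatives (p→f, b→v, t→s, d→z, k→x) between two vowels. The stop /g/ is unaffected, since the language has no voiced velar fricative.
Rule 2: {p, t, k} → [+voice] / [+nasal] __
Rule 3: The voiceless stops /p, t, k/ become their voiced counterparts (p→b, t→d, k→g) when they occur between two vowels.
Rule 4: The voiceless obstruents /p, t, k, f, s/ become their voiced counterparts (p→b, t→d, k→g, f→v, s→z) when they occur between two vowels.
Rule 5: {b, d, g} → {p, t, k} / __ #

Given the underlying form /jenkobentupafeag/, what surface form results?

Rule 1 (intervocalic spirantization): /b/ is a stop between vowels /o/ and /e/, so it spirantizes to the fricative [v]. /p/ is a stop between vowels /u/ and /a/, so it spirantizes to the fricative [f]. /jenkobentupafeag/ → jenkoventufafeag.
Rule 2 (post-nasal voicing): /k/ is a voiceless stop immediately after the nasal /n/, so it voices to [g]. /t/ is a voiceless stop immediately after the nasal /n/, so it voices to [d]. /jenkoventufafeag/ → jengovendufafeag.
Rule 3 (intervocalic voicing): no segment meets the environment; /jengovendufafeag/ is unchanged.
Rule 4 (intervocalic voicing): /f/ is a voiceless obstruent between vowels /u/ and /a/, so it voices to [v]. /f/ is a voiceless obstruent between vowels /a/ and /e/, so it voices to [v]. /jengovendufafeag/ → jengovenduvaveag.
Rule 5 (final devoicing): /g/ is a voiced stop in word-final position, so it devoices to [k]. /jengovenduvaveag/ → jengovenduvaveak.

jengovenduvaveak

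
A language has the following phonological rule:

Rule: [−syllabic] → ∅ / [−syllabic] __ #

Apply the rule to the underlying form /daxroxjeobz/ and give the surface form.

/z/ is the second consonant of a word-final cluster /bz/, so it deletes.
The other instances of /d/, /x/, /r/, /j/, /b/ do not occur in the required environment and remain unchanged.
Surface form: [daxroxjeob].

daxroxjeob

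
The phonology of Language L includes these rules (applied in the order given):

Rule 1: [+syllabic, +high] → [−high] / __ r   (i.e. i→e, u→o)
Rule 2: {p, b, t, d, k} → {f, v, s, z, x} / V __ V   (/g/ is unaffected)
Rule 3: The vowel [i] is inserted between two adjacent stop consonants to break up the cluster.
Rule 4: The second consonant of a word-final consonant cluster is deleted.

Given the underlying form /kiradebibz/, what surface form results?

Rule 1 (pre-rhotic lowering): /i/ is a high vowel immediately before /r/, so it lowers to [e]. /kiradebibz/ → keradebibz.
Rule 2 (intervocalic spirantization): /d/ is a stop between vowels /a/ and /e/, so it spirantizes to the fricative [z]. /b/ is a stop between vowels /e/ and /i/, so it spirantizes to the fricative [v]. /keradebibz/ → kerazevibz.
Rule 3 (stop-cluster i-epenthesis): no segment meets the environment; /kerazevibz/ is unchanged.
Rule 4 (final cluster simplification): /z/ is the second consonant of a word-final cluster /bz/, so it deletes. /kerazevibz/ → kerazevib.

kerazevib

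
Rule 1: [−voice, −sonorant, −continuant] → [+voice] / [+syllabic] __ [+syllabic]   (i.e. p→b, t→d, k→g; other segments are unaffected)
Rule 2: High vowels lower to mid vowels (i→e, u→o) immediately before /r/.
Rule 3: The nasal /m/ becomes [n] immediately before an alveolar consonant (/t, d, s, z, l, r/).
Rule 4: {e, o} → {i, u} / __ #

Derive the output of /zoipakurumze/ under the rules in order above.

Rule 1 (intervocalic voicing): /p/ is a voiceless stop between vowels /i/ and /a/, so it voices to [b]. /k/ is a voiceless stop between vowels /a/ and /u/, so it voices to [g]. /zoipakurumze/ → zoibagurumze.
Rule 2 (pre-rhotic lowering): /u/ is a high vowel immediately before /r/, so it lowers to [o]. /zoibagurumze/ → zoibagorumze.
Rule 3 (nasal place assimilation): /m/ precedes the alveolar consonant /z/, so it assimilates in place to [n]. /zoibagorumze/ → zoibagorunze.
Rule 4 (final vowel raising): /e/ is a mid vowel in word-final position, so it raises to [i]. /zoibagorunze/ → zoibagorunzi.

zoibagorunzi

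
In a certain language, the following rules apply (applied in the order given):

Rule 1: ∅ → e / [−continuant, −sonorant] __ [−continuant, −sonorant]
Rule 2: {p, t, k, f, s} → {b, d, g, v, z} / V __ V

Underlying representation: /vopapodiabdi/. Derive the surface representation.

vobabodiabedi

Rule 1 (stop-cluster e-epenthesis): /b/ and /d/ form a stop–stop cluster, so [e] is inserted between them. /vopapodiabdi/ → vopapodiabedi.
Rule 2 (intervocalic voicing): /p/ is a voiceless obstruent between vowels /o/ and /a/, so it voices to [b]. /p/ is a voiceless obstruent between vowels /a/ and /o/, so it voices to [b]. /vopapodiabedi/ → vobabodiabedi.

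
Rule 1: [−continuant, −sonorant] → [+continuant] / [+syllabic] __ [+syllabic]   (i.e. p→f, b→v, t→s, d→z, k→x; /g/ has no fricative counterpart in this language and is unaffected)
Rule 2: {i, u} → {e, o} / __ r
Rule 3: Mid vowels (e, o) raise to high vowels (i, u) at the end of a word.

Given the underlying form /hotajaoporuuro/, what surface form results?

hosajaoforuoru

Rule 1 (intervocalic spirantization): /t/ is a stop between vowels /o/ and /a/, so it spirantizes to the fricative [s]. /p/ is a stop between vowels /o/ and /o/, so it spirantizes to the fricative [f]. /hotajaoporuuro/ → hosajaoforuuro.
Rule 2 (pre-rhotic lowering): /u/ is a high vowel immediately before /r/, so it lowers to [o]. /hosajaoforuuro/ → hosajaoforuoro.
Rule 3 (final vowel raising): /o/ is a mid vowel in word-final position, so it raises to [u]. /hosajaoforuoro/ → hosajaoforuoru.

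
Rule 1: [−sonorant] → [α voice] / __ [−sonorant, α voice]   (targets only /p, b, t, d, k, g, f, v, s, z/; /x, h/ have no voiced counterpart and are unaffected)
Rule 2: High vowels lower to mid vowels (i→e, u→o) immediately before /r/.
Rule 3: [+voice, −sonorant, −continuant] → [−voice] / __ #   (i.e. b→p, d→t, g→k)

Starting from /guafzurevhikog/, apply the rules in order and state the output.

guavzorefhikok

Rule 1 (regressive voicing assimilation): /f/ precedes the voiced obstruent /z/, so it voices to [v] by assimilation. /v/ precedes the voiceless obstruent /h/, so it devoices to [f] by assimilation. /guafzurevhikog/ → guavzurefhikog.
Rule 2 (pre-rhotic lowering): /u/ is a high vowel immediately before /r/, so it lowers to [o]. /guavzurefhikog/ → guavzorefhikog.
Rule 3 (final devoicing): /g/ is a voiced stop in word-final position, so it devoices to [k]. /guavzorefhikog/ → guavzorefhikok.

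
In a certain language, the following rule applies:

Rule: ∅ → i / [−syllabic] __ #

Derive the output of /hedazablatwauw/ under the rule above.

the form ends in the consonant /w/, so [i] is inserted word-finally.
Surface form: [hedazablatwauwi].

hedazablatwauwi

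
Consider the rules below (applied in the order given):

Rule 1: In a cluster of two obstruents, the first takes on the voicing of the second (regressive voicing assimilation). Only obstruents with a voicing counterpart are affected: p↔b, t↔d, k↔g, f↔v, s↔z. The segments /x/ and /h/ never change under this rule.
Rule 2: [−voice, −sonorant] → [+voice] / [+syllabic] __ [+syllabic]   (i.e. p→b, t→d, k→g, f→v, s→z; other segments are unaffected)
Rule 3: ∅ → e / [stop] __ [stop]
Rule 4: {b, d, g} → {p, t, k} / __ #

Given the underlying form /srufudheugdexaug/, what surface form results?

sruvutheugedexauk

Rule 1 (regressive voicing assimilation): /d/ precedes the voiceless obstruent /h/, so it devoices to [t] by assimilation. /srufudheugdexaug/ → srufutheugdexaug.
Rule 2 (intervocalic voicing): /f/ is a voiceless obstruent between vowels /u/ and /u/, so it voices to [v]. /srufutheugdexaug/ → sruvutheugdexaug.
Rule 3 (stop-cluster e-epenthesis): /g/ and /d/ form a stop–stop cluster, so [e] is inserted between them. /sruvutheugdexaug/ → sruvutheugedexaug.
Rule 4 (final devoicing): /g/ is a voiced stop in word-final position, so it devoices to [k]. /sruvutheugedexaug/ → sruvutheugedexauk.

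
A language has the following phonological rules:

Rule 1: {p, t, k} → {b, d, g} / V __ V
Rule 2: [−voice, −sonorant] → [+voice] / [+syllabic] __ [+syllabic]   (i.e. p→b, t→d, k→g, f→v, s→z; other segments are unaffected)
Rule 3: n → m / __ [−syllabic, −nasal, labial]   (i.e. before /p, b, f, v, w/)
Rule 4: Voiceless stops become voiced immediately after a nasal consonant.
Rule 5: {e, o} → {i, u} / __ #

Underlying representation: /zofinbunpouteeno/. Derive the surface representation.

zovimbumboudeenu

Rule 1 (intervocalic voicing): /t/ is a voiceless stop between vowels /u/ and /e/, so it voices to [d]. /zofinbunpouteeno/ → zofinbunpoudeeno.
Rule 2 (intervocalic voicing): /f/ is a voiceless obstruent between vowels /o/ and /i/, so it voices to [v]. /zofinbunpoudeeno/ → zovinbunpoudeeno.
Rule 3 (nasal place assimilation): /n/ precedes the labial consonant /b/, so it assimilates in place to [m]. /n/ precedes the labial consonant /p/, so it assimilates in place to [m]. /zovinbunpoudeeno/ → zovimbumpoudeeno.
Rule 4 (post-nasal voicing): /p/ is a voiceless stop immediately after the nasal /m/, so it voices to [b]. /zovimbumpoudeeno/ → zovimbumboudeeno.
Rule 5 (final vowel raising): /o/ is a mid vowel in word-final position, so it raises to [u]. /zovimbumboudeeno/ → zovimbumboudeenu.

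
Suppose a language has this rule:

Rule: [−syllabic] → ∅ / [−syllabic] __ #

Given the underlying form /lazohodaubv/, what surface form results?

/v/ is the second consonant of a word-final cluster /bv/, so it deletes.
The other instances of /l/, /z/, /h/, /d/, /b/ do not occur in the required environment and remain unchanged.
Surface form: [lazohodaub].

lazohodaub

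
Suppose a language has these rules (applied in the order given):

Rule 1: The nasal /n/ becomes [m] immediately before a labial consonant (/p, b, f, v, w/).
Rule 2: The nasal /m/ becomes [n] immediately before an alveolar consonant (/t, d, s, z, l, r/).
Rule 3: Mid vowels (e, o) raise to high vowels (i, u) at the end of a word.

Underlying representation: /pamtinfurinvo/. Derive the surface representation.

Rule 1 (nasal place assimilation): /n/ precedes the labial consonant /f/, so it assimilates in place to [m]. /n/ precedes the labial consonant /v/, so it assimilates in place to [m]. /pamtinfurinvo/ → pamtimfurimvo.
Rule 2 (nasal place assimilation): /m/ precedes the alveolar consonant /t/, so it assimilates in place to [n]. /pamtimfurimvo/ → pantimfurimvo.
Rule 3 (final vowel raising): /o/ is a mid vowel in word-final position, so it raises to [u]. /pantimfurimvo/ → pantimfurimvu.

pantimfurimvu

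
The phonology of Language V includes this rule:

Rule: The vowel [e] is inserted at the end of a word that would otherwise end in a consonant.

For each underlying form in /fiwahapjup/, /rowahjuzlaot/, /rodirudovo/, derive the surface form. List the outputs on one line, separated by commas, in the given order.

fiwahapjupe, rowahjuzlaote, rodirudovo

/fiwahapjup/: the form ends in the consonant /p/, so [e] is inserted word-finally. → [fiwahapjupe].
/rowahjuzlaot/: the form ends in the consonant /t/, so [e] is inserted word-finally. → [rowahjuzlaote].
/rodirudovo/: the rule's environment is not met; surfaces unchanged as [rodirudovo].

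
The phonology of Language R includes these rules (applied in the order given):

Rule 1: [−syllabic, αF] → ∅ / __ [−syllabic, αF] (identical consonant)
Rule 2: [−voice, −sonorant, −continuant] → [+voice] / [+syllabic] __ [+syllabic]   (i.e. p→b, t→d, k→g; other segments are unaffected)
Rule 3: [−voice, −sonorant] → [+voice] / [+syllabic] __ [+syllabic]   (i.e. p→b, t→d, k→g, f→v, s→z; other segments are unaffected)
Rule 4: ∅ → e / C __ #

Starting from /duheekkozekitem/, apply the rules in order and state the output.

Rule 1 (degemination): /kk/ is a geminate; the first /k/ deletes. /duheekkozekitem/ → duheekozekitem.
Rule 2 (intervocalic voicing): /k/ is a voiceless stop between vowels /e/ and /o/, so it voices to [g]. /k/ is a voiceless stop between vowels /e/ and /i/, so it voices to [g]. /t/ is a voiceless stop between vowels /i/ and /e/, so it voices to [d]. /duheekozekitem/ → duheegozegidem.
Rule 3 (intervocalic voicing): no segment meets the environment; /duheegozegidem/ is unchanged.
Rule 4 (final e-epenthesis): the form ends in the consonant /m/, so [e] is inserted word-finally. /duheegozegidem/ → duheegozegideme.

duheegozegideme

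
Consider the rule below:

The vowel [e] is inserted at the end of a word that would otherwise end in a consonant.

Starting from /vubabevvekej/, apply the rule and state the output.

the form ends in the consonant /j/, so [e] is inserted word-finally.
Surface form: [vubabevvekeje].

vubabevvekeje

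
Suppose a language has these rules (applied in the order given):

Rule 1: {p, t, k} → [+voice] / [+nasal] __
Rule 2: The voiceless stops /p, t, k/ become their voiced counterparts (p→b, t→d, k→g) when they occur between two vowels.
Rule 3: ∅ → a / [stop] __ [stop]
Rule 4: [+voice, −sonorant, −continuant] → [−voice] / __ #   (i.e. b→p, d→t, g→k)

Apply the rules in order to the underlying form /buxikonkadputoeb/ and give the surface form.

buxigongadapudoep

Rule 1 (post-nasal voicing): /k/ is a voiceless stop immediately after the nasal /n/, so it voices to [g]. /buxikonkadputoeb/ → buxikongadputoeb.
Rule 2 (intervocalic voicing): /k/ is a voiceless stop between vowels /i/ and /o/, so it voices to [g]. /t/ is a voiceless stop between vowels /u/ and /o/, so it voices to [d]. /buxikongadputoeb/ → buxigongadpudoeb.
Rule 3 (stop-cluster a-epenthesis): /d/ and /p/ form a stop–stop cluster, so [a] is inserted between them. /buxigongadpudoeb/ → buxigongadapudoeb.
Rule 4 (final devoicing): /b/ is a voiced stop in word-final position, so it devoices to [p]. /buxigongadapudoeb/ → buxigongadapudoep.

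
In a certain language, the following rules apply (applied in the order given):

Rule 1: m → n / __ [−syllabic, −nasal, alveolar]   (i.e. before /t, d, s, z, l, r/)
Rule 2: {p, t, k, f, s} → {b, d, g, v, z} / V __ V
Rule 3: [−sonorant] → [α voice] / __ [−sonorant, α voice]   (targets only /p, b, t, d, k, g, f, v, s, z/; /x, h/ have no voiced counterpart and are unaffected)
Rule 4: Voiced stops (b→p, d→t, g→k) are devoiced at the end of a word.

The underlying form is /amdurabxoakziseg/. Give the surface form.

Rule 1 (nasal place assimilation): /m/ precedes the alveolar consonant /d/, so it assimilates in place to [n]. /amdurabxoakziseg/ → andurabxoakziseg.
Rule 2 (intervocalic voicing): /s/ is a voiceless obstruent between vowels /i/ and /e/, so it voices to [z]. /andurabxoakziseg/ → andurabxoakzizeg.
Rule 3 (regressive voicing assimilation): /b/ precedes the voiceless obstruent /x/, so it devoices to [p] by assimilation. /k/ precedes the voiced obstruent /z/, so it voices to [g] by assimilation. /andurabxoakzizeg/ → andurapxoagzizeg.
Rule 4 (final devoicing): /g/ is a voiced stop in word-final position, so it devoices to [k]. /andurapxoagzizeg/ → andurapxoagzizek.

andurapxoagzizek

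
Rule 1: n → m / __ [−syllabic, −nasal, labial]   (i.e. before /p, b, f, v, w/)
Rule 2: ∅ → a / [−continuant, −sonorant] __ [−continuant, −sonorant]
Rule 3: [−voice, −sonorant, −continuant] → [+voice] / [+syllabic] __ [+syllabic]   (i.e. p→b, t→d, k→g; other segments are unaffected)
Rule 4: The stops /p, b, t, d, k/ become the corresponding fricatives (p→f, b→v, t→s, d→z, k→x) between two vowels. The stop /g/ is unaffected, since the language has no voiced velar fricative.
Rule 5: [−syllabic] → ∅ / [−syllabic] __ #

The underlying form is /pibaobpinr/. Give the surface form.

pivaovavin

Rule 1 (nasal place assimilation): no segment meets the environment; /pibaobpinr/ is unchanged.
Rule 2 (stop-cluster a-epenthesis): /b/ and /p/ form a stop–stop cluster, so [a] is inserted between them. /pibaobpinr/ → pibaobapinr.
Rule 3 (intervocalic voicing): /p/ is a voiceless stop between vowels /a/ and /i/, so it voices to [b]. /pibaobapinr/ → pibaobabinr.
Rule 4 (intervocalic spirantization): /b/ is a stop between vowels /i/ and /a/, so it spirantizes to the fricative [v]. /b/ is a stop between vowels /o/ and /a/, so it spirantizes to the fricative [v]. /b/ is a stop between vowels /a/ and /i/, so it spirantizes to the fricative [v]. /pibaobabinr/ → pivaovavinr.
Rule 5 (final cluster simplification): /r/ is the second consonant of a word-final cluster /nr/, so it deletes. /pivaovavinr/ → pivaovavin.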